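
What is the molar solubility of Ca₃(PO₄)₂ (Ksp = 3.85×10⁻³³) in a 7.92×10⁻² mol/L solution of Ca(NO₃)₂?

1.39×10⁻¹⁵ M

Ca₃(PO₄)₂(s) ⇌ 3 Ca²⁺(aq) + 2 PO₄³⁻(aq)
The solution already contains Ca²⁺ at 7.92×10⁻² mol/L. Let s be the molar solubility of Ca₃(PO₄)₂.
[Ca²⁺] ≈ 7.92×10⁻² mol/L (common ion dominates); [PO₄³⁻] = 2s.
Ksp = [Ca²⁺]^3[PO₄³⁻]^2 = (7.92×10⁻²)^3(2s)^2
(2s)^2 = 3.85×10⁻³³ / (7.92×10⁻²)^3 = 7.75×10⁻³⁰
s = 1.39×10⁻¹⁵ mol/L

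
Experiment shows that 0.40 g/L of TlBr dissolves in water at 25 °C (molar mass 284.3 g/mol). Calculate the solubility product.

Ksp = 2.0×10⁻⁶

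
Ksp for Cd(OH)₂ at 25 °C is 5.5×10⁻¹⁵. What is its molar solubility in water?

1.1×10⁻⁵ M

Cd(OH)₂(s) ⇌ Cd²⁺(aq) + 2 OH⁻(aq)
If s mol/L of Cd(OH)₂ dissolves, [Cd²⁺] = s and [OH⁻] = 2s.
Ksp = [Cd²⁺][OH⁻]^2 = s · (2s)^2 = 4s^3
4s^3 = 5.5×10⁻¹⁵  ⇒  s^3 = 1.4×10⁻¹⁵
s = 1.1×10⁻⁵ mol L⁻¹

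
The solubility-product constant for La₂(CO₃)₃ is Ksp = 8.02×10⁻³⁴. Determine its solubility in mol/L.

9.42×10⁻⁸ M

La₂(CO₃)₃(s) ⇌ 2 La³⁺(aq) + 3 CO₃²⁻(aq)
Let s be the molar solubility. Then [La³⁺] = 2s and [CO₃²⁻] = 3s.
Ksp = [La³⁺]^2[CO₃²⁻]^3 = (2s)^2 · (3s)^3 = 108s^5
108s^5 = 8.02×10⁻³⁴  ⇒  s^5 = 7.43×10⁻³⁶
Taking the 5th root, s = 9.42×10⁻⁸ mol L⁻¹.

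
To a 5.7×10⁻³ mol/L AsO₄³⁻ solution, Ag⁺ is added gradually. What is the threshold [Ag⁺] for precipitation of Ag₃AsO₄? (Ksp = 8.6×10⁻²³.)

Precipitation begins when Q = Ksp.
Ag₃AsO₄(s) ⇌ 3 Ag⁺(aq) + AsO₄³⁻(aq)
Ksp = [Ag⁺]^3[AsO₄³⁻] = [Ag⁺]^3(5.7×10⁻³)
[Ag⁺]^3 = 8.6×10⁻²³ / (5.7×10⁻³) = 1.5×10⁻²⁰
[Ag⁺] = 2.5×10⁻⁷ mol/L

2.5×10⁻⁷ M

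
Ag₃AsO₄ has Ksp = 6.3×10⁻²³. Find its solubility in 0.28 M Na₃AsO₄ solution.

Ag₃AsO₄(s) ⇌ 3 Ag⁺(aq) + AsO₄³⁻(aq)
The solution already contains AsO₄³⁻ at 0.28 M. Let s be the molar solubility of Ag₃AsO₄.
[AsO₄³⁻] ≈ 0.28 M (common ion dominates); [Ag⁺] = 3s.
Ksp = [Ag⁺]^3[AsO₄³⁻] = (3s)^3(0.28)
(3s)^3 = 6.3×10⁻²³ / (0.28) = 2.3×10⁻²²
s = 2.0×10⁻⁸ M

2.0×10⁻⁸ M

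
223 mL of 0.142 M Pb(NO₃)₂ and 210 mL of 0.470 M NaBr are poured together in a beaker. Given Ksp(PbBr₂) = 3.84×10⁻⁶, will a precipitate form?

The combined volume is 433 mL.
[Pb²⁺] = (0.142)(223)/433 = 7.31×10⁻² M
[Br⁻] = (0.470)(210)/433 = 0.228 M
Q = [Pb²⁺][Br⁻]^2 = 3.80×10⁻³
Since Q (3.80×10⁻³) exceeds Ksp (3.84×10⁻⁶), PbBr₂ will precipitate.

Yes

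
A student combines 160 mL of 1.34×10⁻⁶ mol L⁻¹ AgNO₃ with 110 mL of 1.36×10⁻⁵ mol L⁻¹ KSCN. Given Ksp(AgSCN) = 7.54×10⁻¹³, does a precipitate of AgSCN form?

After mixing, V = 160 mL + 110 mL = 270 mL.
[Ag⁺] = (1.34×10⁻⁶)(160)/270 = 7.94×10⁻⁷ mol L⁻¹
[SCN⁻] = (1.36×10⁻⁵)(110)/270 = 5.54×10⁻⁶ mol L⁻¹
Q = [Ag⁺][SCN⁻] = 4.40×10⁻¹²
Q = 4.40×10⁻¹² > Ksp = 7.54×10⁻¹³, so the solution is supersaturated and AgSCN precipitates.

Yes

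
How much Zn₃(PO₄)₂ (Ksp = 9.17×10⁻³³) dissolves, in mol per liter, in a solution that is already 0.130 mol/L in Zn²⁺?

Zn₃(PO₄)₂(s) ⇌ 3 Zn²⁺(aq) + 2 PO₄³⁻(aq)
Zn²⁺ is already present at 0.130 mol/L. If s mol/L of Zn₃(PO₄)₂ dissolves, [PO₄³⁻] = 2s while [Zn²⁺] ≈ 0.130 mol/L.
Ksp = [Zn²⁺]^3[PO₄³⁻]^2 = (0.130)^3(2s)^2
(2s)^2 = 9.17×10⁻³³ / (0.130)^3 = 4.17×10⁻³⁰
s = 1.02×10⁻¹⁵ mol/L

1.02×10⁻¹⁵ M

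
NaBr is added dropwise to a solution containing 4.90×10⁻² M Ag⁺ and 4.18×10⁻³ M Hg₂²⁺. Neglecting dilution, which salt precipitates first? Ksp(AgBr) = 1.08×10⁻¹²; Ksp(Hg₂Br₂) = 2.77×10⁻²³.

Each salt precipitates once Q = Ksp for that salt.
For AgBr: [Br⁻] = (Ksp/[Ag⁺]) = 2.20×10⁻¹¹ M
For Hg₂Br₂: [Br⁻] = (Ksp/[Hg₂²⁺])^(1/2) = 8.14×10⁻¹¹ M
The smaller threshold [Br⁻] is reached first, so AgBr precipitates first.

AgBr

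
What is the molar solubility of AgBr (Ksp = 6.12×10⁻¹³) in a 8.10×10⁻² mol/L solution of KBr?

AgBr(s) ⇌ Ag⁺(aq) + Br⁻(aq)
Let s be the solubility of AgBr here. The common ion gives [Br⁻] ≈ 8.10×10⁻² mol/L, and [Ag⁺] = s.
Ksp = [Ag⁺][Br⁻] = s(8.10×10⁻²)
s = 6.12×10⁻¹³ / (8.10×10⁻²) = 7.56×10⁻¹²
s = 7.56×10⁻¹² mol/L

7.56×10⁻¹² M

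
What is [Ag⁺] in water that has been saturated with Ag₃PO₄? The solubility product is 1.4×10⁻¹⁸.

Ag₃PO₄(s) ⇌ 3 Ag⁺(aq) + PO₄³⁻(aq)
For each mole of Ag₃PO₄ that dissolves per liter, [Ag⁺] = 3s and [PO₄³⁻] = s; let s denote this solubility.
Ksp = [Ag⁺]^3[PO₄³⁻] = (3s)^3 · s = 27s^4 = 1.4×10⁻¹⁸
s = 1.5×10⁻⁵ M
[Ag⁺] = 3s = 4.5×10⁻⁵ M

4.5×10⁻⁵ M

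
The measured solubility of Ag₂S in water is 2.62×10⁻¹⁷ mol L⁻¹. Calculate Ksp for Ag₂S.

Ag₂S(s) ⇌ 2 Ag⁺(aq) + S²⁻(aq)
Let s be the molar solubility. Then [Ag⁺] = 2s and [S²⁻] = s.
Ksp = [Ag⁺]^2[S²⁻] = (2s)^2 · s = 4s^3
Ksp = 4 × (2.62×10⁻¹⁷)^3 = 7.19×10⁻⁵⁰

Ksp = 7.19×10⁻⁵⁰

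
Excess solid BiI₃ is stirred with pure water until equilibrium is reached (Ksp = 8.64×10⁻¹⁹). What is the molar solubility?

BiI₃(s) ⇌ Bi³⁺(aq) + 3 I⁻(aq)
Call the molar solubility s, so that [Bi³⁺] = s and [I⁻] = 3s.
Ksp = [Bi³⁺][I⁻]^3 = s · (3s)^3 = 27s^4
27s^4 = 8.64×10⁻¹⁹  ⇒  s^4 = 3.20×10⁻²⁰
s = 1.34×10⁻⁵ mol/L

1.34×10⁻⁵ M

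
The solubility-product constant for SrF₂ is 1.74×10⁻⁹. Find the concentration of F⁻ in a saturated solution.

1.52×10⁻³ M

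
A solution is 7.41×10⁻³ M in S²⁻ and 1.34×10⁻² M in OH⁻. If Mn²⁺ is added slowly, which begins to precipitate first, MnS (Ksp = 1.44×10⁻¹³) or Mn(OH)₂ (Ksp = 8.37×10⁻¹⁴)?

MnS

Precipitation begins when Q = Ksp.
For MnS: [Mn²⁺] = (Ksp/[S²⁻]) = 1.94×10⁻¹¹ M
For Mn(OH)₂: [Mn²⁺] = (Ksp/[OH⁻]^2) = 4.66×10⁻¹⁰ M
MnS requires the lower [Mn²⁺], so it precipitates first.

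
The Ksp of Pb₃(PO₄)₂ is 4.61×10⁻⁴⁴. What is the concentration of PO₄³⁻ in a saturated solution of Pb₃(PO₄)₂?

Pb₃(PO₄)₂(s) ⇌ 3 Pb²⁺(aq) + 2 PO₄³⁻(aq)
For each mole of Pb₃(PO₄)₂ that dissolves per liter, [Pb²⁺] = 3s and [PO₄³⁻] = 2s; let s denote this solubility.
Ksp = [Pb²⁺]^3[PO₄³⁻]^2 = (3s)^3 · (2s)^2 = 108s^5 = 4.61×10⁻⁴⁴
s = 8.43×10⁻¹⁰ mol L⁻¹
[PO₄³⁻] = 2s = 1.69×10⁻⁹ mol L⁻¹

1.69×10⁻⁹ M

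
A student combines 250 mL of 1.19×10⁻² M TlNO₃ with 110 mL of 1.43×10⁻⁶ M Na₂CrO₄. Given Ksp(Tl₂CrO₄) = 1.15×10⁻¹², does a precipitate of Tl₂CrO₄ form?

Yes

After mixing, V = 250 mL + 110 mL = 360 mL.
[Tl⁺] = (1.19×10⁻²)(250)/360 = 8.26×10⁻³ M
[CrO₄²⁻] = (1.43×10⁻⁶)(110)/360 = 4.37×10⁻⁷ M
Q = [Tl⁺]^2[CrO₄²⁻] = 2.98×10⁻¹¹
Because Q > Ksp (2.98×10⁻¹¹ vs 1.15×10⁻¹²), a precipitate of Tl₂CrO₄ forms.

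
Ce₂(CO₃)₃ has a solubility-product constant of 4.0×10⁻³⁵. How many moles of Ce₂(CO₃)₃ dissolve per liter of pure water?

Ce₂(CO₃)₃(s) ⇌ 2 Ce³⁺(aq) + 3 CO₃²⁻(aq)
Call the molar solubility s, so that [Ce³⁺] = 2s and [CO₃²⁻] = 3s.
Ksp = [Ce³⁺]^2[CO₃²⁻]^3 = (2s)^2 · (3s)^3 = 108s^5
108s^5 = 4.0×10⁻³⁵  ⇒  s^5 = 3.7×10⁻³⁷
s = (3.7×10⁻³⁷)^(1/5) = 5.2×10⁻⁸ mol/L

5.2×10⁻⁸ M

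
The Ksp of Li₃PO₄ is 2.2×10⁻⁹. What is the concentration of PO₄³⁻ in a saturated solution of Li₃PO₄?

3.0×10⁻³ M

Li₃PO₄(s) ⇌ 3 Li⁺(aq) + PO₄³⁻(aq)
For each mole of Li₃PO₄ that dissolves per liter, [Li⁺] = 3s and [PO₄³⁻] = s; let s denote this solubility.
Ksp = [Li⁺]^3[PO₄³⁻] = (3s)^3 · s = 27s^4 = 2.2×10⁻⁹
s = 3.0×10⁻³ mol L⁻¹
[PO₄³⁻] = s = 3.0×10⁻³ mol L⁻¹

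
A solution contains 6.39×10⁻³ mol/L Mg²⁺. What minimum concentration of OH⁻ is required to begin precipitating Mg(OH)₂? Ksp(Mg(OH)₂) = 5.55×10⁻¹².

2.95×10⁻⁵ M

Each salt precipitates once Q = Ksp for that salt.
Mg(OH)₂(s) ⇌ Mg²⁺(aq) + 2 OH⁻(aq)
Ksp = [Mg²⁺][OH⁻]^2 = [OH⁻]^2(6.39×10⁻³)
[OH⁻]^2 = 5.55×10⁻¹² / (6.39×10⁻³) = 8.69×10⁻¹⁰
[OH⁻] = 2.95×10⁻⁵ mol/L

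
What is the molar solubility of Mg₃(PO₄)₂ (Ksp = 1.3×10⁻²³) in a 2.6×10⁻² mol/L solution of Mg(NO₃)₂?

Mg₃(PO₄)₂(s) ⇌ 3 Mg²⁺(aq) + 2 PO₄³⁻(aq)
Let s be the solubility of Mg₃(PO₄)₂ here. The common ion gives [Mg²⁺] ≈ 2.6×10⁻² mol/L, and [PO₄³⁻] = 2s.
Ksp = [Mg²⁺]^3[PO₄³⁻]^2 = (2.6×10⁻²)^3(2s)^2
(2s)^2 = 1.3×10⁻²³ / (2.6×10⁻²)^3 = 7.4×10⁻¹⁹
s = 4.3×10⁻¹⁰ mol/L

4.3×10⁻¹⁰ M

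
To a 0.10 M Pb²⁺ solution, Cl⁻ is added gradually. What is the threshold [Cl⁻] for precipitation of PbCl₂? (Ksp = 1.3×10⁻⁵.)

1.1×10⁻² M

The threshold for precipitation is Q = Ksp.
PbCl₂(s) ⇌ Pb²⁺(aq) + 2 Cl⁻(aq)
Ksp = [Pb²⁺][Cl⁻]^2 = [Cl⁻]^2(0.10)
[Cl⁻]^2 = 1.3×10⁻⁵ / (0.10) = 1.3×10⁻⁴
[Cl⁻] = 1.1×10⁻² M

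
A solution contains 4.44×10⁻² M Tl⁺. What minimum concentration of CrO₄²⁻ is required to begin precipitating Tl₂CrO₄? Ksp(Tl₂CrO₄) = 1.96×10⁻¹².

9.94×10⁻¹⁰ M

Precipitation of each salt begins when its ion product equals Ksp.
Tl₂CrO₄(s) ⇌ 2 Tl⁺(aq) + CrO₄²⁻(aq)
Ksp = [Tl⁺]^2[CrO₄²⁻] = [CrO₄²⁻](4.44×10⁻²)^2
[CrO₄²⁻] = 1.96×10⁻¹² / (4.44×10⁻²)^2 = 9.94×10⁻¹⁰
[CrO₄²⁻] = 9.94×10⁻¹⁰ M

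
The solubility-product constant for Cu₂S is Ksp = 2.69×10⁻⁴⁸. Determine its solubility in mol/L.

8.76×10⁻¹⁷ M

Cu₂S(s) ⇌ 2 Cu⁺(aq) + S²⁻(aq)
If s mol/L of Cu₂S dissolves, [Cu⁺] = 2s and [S²⁻] = s.
Ksp = [Cu⁺]^2[S²⁻] = (2s)^2 · s = 4s^3
4s^3 = 2.69×10⁻⁴⁸  ⇒  s^3 = 6.73×10⁻⁴⁹
Taking the 3rd root, s = 8.76×10⁻¹⁷ mol L⁻¹.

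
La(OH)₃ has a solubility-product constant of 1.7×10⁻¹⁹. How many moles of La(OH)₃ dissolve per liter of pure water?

8.9×10⁻⁶ M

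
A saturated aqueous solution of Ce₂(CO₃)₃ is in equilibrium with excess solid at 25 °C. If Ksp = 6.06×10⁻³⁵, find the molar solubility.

Ce₂(CO₃)₃(s) ⇌ 2 Ce³⁺(aq) + 3 CO₃²⁻(aq)
With molar solubility s: [Ce³⁺] = 2s, [CO₃²⁻] = 3s.
Ksp = [Ce³⁺]^2[CO₃²⁻]^3 = (2s)^2 · (3s)^3 = 108s^5
108s^5 = 6.06×10⁻³⁵  ⇒  s^5 = 5.61×10⁻³⁷
s = 5.62×10⁻⁸ mol L⁻¹

5.62×10⁻⁸ M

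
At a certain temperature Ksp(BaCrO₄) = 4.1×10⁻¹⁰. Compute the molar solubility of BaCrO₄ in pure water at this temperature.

2.0×10⁻⁵ M

BaCrO₄(s) ⇌ Ba²⁺(aq) + CrO₄²⁻(aq)
If s mol/L of BaCrO₄ dissolves, [Ba²⁺] = s and [CrO₄²⁻] = s.
Ksp = [Ba²⁺][CrO₄²⁻] = s · s = s^2
s^2 = 4.1×10⁻¹⁰
s = 2.0×10⁻⁵ mol/L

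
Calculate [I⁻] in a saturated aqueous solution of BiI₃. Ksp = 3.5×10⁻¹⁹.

3.2×10⁻⁵ M

BiI₃(s) ⇌ Bi³⁺(aq) + 3 I⁻(aq)
Let s be the molar solubility. Then [Bi³⁺] = s and [I⁻] = 3s.
Ksp = [Bi³⁺][I⁻]^3 = s · (3s)^3 = 27s^4 = 3.5×10⁻¹⁹
s = 1.1×10⁻⁵ mol L⁻¹
[I⁻] = 3s = 3.2×10⁻⁵ mol L⁻¹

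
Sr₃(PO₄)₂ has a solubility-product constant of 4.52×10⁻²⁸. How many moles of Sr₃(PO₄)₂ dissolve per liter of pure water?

1.33×10⁻⁶ M

Sr₃(PO₄)₂(s) ⇌ 3 Sr²⁺(aq) + 2 PO₄³⁻(aq)
With molar solubility s: [Sr²⁺] = 3s, [PO₄³⁻] = 2s.
Ksp = [Sr²⁺]^3[PO₄³⁻]^2 = (3s)^3 · (2s)^2 = 108s^5
108s^5 = 4.52×10⁻²⁸  ⇒  s^5 = 4.19×10⁻³⁰
Taking the 5th root, s = 1.33×10⁻⁶ mol/L.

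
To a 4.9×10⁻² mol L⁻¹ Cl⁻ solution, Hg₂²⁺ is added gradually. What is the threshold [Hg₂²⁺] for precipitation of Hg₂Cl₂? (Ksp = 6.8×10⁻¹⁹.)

The threshold for precipitation is Q = Ksp.
Hg₂Cl₂(s) ⇌ Hg₂²⁺(aq) + 2 Cl⁻(aq)
Ksp = [Hg₂²⁺][Cl⁻]^2 = [Hg₂²⁺](4.9×10⁻²)^2
[Hg₂²⁺] = 6.8×10⁻¹⁹ / (4.9×10⁻²)^2 = 2.8×10⁻¹⁶
[Hg₂²⁺] = 2.8×10⁻¹⁶ mol L⁻¹

2.8×10⁻¹⁶ M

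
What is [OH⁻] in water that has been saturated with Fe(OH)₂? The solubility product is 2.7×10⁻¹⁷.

Fe(OH)₂(s) ⇌ Fe²⁺(aq) + 2 OH⁻(aq)
If s mol/L of Fe(OH)₂ dissolves, [Fe²⁺] = s and [OH⁻] = 2s.
Ksp = [Fe²⁺][OH⁻]^2 = s · (2s)^2 = 4s^3 = 2.7×10⁻¹⁷
s = 1.9×10⁻⁶ mol/L
[OH⁻] = 2s = 3.8×10⁻⁶ mol/L

3.8×10⁻⁶ M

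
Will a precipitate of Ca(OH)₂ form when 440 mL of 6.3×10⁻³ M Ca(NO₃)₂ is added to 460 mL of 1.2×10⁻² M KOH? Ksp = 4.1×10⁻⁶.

No

After mixing, V = 440 mL + 460 mL = 900 mL.
[Ca²⁺] = (6.3×10⁻³)(440)/900 = 3.1×10⁻³ M
[OH⁻] = (1.2×10⁻²)(460)/900 = 6.1×10⁻³ M
Q = [Ca²⁺][OH⁻]^2 = 1.2×10⁻⁷
Q < Ksp (1.2×10⁻⁷ vs 4.1×10⁻⁶); the solution remains unsaturated and no precipitate forms.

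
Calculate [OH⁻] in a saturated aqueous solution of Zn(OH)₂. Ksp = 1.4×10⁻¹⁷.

Zn(OH)₂(s) ⇌ Zn²⁺(aq) + 2 OH⁻(aq)
If s mol/L of Zn(OH)₂ dissolves, [Zn²⁺] = s and [OH⁻] = 2s.
Ksp = [Zn²⁺][OH⁻]^2 = s · (2s)^2 = 4s^3 = 1.4×10⁻¹⁷
s = 1.5×10⁻⁶ mol/L
[OH⁻] = 2s = 3.0×10⁻⁶ mol/L

3.0×10⁻⁶ M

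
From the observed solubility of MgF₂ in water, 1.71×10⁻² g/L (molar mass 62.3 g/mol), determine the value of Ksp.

s = (1.71×10⁻² g L⁻¹)/(62.3 g mol⁻¹) = 2.7448×10⁻⁴ M
MgF₂(s) ⇌ Mg²⁺(aq) + 2 F⁻(aq)
Let s be the molar solubility. Then [Mg²⁺] = s and [F⁻] = 2s.
Ksp = [Mg²⁺][F⁻]^2 = s · (2s)^2 = 4s^3
Ksp = 4 × (2.7448×10⁻⁴)^3 = 8.27×10⁻¹¹

Ksp = 8.27×10⁻¹¹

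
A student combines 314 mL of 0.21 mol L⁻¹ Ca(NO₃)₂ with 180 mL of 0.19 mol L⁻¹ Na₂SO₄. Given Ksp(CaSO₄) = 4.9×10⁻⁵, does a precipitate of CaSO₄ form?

Yes

Total volume after mixing = 314 + 180 = 494 mL.
[Ca²⁺] = (0.21)(314)/494 = 0.13 mol L⁻¹
[SO₄²⁻] = (0.19)(180)/494 = 6.9×10⁻² mol L⁻¹
Q = [Ca²⁺][SO₄²⁻] = 9.2×10⁻³
Because Q > Ksp (9.2×10⁻³ vs 4.9×10⁻⁵), a precipitate of CaSO₄ forms.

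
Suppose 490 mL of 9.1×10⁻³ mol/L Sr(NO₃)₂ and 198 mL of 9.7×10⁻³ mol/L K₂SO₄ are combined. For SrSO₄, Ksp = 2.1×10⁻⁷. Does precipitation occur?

After mixing, V = 490 mL + 198 mL = 688 mL.
[Sr²⁺] = (9.1×10⁻³)(490)/688 = 6.5×10⁻³ mol/L
[SO₄²⁻] = (9.7×10⁻³)(198)/688 = 2.8×10⁻³ mol/L
Q = [Sr²⁺][SO₄²⁻] = 1.8×10⁻⁵
Since Q (1.8×10⁻⁵) exceeds Ksp (2.1×10⁻⁷), SrSO₄ will precipitate.

Yes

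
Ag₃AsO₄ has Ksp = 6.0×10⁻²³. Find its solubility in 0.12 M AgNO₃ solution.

Ag₃AsO₄(s) ⇌ 3 Ag⁺(aq) + AsO₄³⁻(aq)
Ag⁺ is already present at 0.12 M. If s mol/L of Ag₃AsO₄ dissolves, [AsO₄³⁻] = s while [Ag⁺] ≈ 0.12 M.
Ksp = [Ag⁺]^3[AsO₄³⁻] = (0.12)^3s
s = 6.0×10⁻²³ / (0.12)^3 = 3.5×10⁻²⁰
s = 3.5×10⁻²⁰ M

3.5×10⁻²⁰ M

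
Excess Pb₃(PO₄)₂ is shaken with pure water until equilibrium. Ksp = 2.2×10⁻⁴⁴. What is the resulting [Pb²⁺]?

Pb₃(PO₄)₂(s) ⇌ 3 Pb²⁺(aq) + 2 PO₄³⁻(aq)
Let s be the molar solubility. Then [Pb²⁺] = 3s and [PO₄³⁻] = 2s.
Ksp = [Pb²⁺]^3[PO₄³⁻]^2 = (3s)^3 · (2s)^2 = 108s^5 = 2.2×10⁻⁴⁴
s = 7.3×10⁻¹⁰ mol/L
[Pb²⁺] = 3s = 2.2×10⁻⁹ mol/L

2.2×10⁻⁹ M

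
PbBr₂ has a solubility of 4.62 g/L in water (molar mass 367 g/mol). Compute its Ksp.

Ksp = 7.98×10⁻⁶

Convert to molarity: s = 4.62 / 367 = 1.2589×10⁻² mol/L
PbBr₂(s) ⇌ Pb²⁺(aq) + 2 Br⁻(aq)
For each mole of PbBr₂ that dissolves per liter, [Pb²⁺] = s and [Br⁻] = 2s; let s denote this solubility.
Ksp = [Pb²⁺][Br⁻]^2 = s · (2s)^2 = 4s^3
Ksp = 4 × (1.2589×10⁻²)^3 = 7.98×10⁻⁶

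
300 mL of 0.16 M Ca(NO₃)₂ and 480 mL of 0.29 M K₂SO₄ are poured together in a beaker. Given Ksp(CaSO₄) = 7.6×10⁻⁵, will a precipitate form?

The combined volume is 780 mL.
[Ca²⁺] = (0.16)(300)/780 = 6.2×10⁻² M
[SO₄²⁻] = (0.29)(480)/780 = 0.18 M
Q = [Ca²⁺][SO₄²⁻] = 1.1×10⁻²
Since Q (1.1×10⁻²) exceeds Ksp (7.6×10⁻⁵), CaSO₄ will precipitate.

Yes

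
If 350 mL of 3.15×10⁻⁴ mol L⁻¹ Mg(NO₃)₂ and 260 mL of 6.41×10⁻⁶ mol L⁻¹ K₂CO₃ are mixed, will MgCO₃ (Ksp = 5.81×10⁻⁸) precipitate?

No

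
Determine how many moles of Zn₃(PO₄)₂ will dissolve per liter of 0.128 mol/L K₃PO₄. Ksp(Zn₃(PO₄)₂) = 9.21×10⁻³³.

Zn₃(PO₄)₂(s) ⇌ 3 Zn²⁺(aq) + 2 PO₄³⁻(aq)
PO₄³⁻ is already present at 0.128 mol/L. If s mol/L of Zn₃(PO₄)₂ dissolves, [Zn²⁺] = 3s while [PO₄³⁻] ≈ 0.128 mol/L.
Ksp = [Zn²⁺]^3[PO₄³⁻]^2 = (3s)^3(0.128)^2
(3s)^3 = 9.21×10⁻³³ / (0.128)^2 = 5.62×10⁻³¹
s = 2.75×10⁻¹¹ mol/L

2.75×10⁻¹¹ M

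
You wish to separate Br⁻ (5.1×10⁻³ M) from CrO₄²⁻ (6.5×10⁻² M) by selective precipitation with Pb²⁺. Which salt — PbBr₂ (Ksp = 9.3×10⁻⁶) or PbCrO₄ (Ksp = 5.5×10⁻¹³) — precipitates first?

PbCrO₄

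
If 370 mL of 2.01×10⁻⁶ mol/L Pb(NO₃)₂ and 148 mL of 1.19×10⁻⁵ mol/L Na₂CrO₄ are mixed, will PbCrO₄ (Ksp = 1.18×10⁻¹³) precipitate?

After mixing, V = 370 mL + 148 mL = 518 mL.
[Pb²⁺] = (2.01×10⁻⁶)(370)/518 = 1.44×10⁻⁶ mol/L
[CrO₄²⁻] = (1.19×10⁻⁵)(148)/518 = 3.40×10⁻⁶ mol/L
Q = [Pb²⁺][CrO₄²⁻] = 4.88×10⁻¹²
Since Q (4.88×10⁻¹²) exceeds Ksp (1.18×10⁻¹³), PbCrO₄ will precipitate.

Yes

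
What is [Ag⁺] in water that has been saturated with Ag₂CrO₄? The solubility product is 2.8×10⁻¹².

Ag₂CrO₄(s) ⇌ 2 Ag⁺(aq) + CrO₄²⁻(aq)
For each mole of Ag₂CrO₄ that dissolves per liter, [Ag⁺] = 2s and [CrO₄²⁻] = s; let s denote this solubility.
Ksp = [Ag⁺]^2[CrO₄²⁻] = (2s)^2 · s = 4s^3 = 2.8×10⁻¹²
s = 8.9×10⁻⁵ M
[Ag⁺] = 2s = 1.8×10⁻⁴ M

1.8×10⁻⁴ M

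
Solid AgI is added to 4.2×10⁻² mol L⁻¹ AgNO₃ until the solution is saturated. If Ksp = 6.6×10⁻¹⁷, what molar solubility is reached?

AgI(s) ⇌ Ag⁺(aq) + I⁻(aq)
With Ag⁺ already at 4.2×10⁻² mol L⁻¹ and s small, take [Ag⁺] ≈ 4.2×10⁻² mol L⁻¹ and [I⁻] = s.
Ksp = [Ag⁺][I⁻] = (4.2×10⁻²)s
s = 6.6×10⁻¹⁷ / (4.2×10⁻²) = 1.6×10⁻¹⁵
s = 1.6×10⁻¹⁵ mol L⁻¹

1.6×10⁻¹⁵ M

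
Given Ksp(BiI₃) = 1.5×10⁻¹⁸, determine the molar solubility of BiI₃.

1.5×10⁻⁵ M

BiI₃(s) ⇌ Bi³⁺(aq) + 3 I⁻(aq)
For each mole of BiI₃ that dissolves per liter, [Bi³⁺] = s and [I⁻] = 3s; let s denote this solubility.
Ksp = [Bi³⁺][I⁻]^3 = s · (3s)^3 = 27s^4
27s^4 = 1.5×10⁻¹⁸  ⇒  s^4 = 5.6×10⁻²⁰
Taking the 4th root, s = 1.5×10⁻⁵ M.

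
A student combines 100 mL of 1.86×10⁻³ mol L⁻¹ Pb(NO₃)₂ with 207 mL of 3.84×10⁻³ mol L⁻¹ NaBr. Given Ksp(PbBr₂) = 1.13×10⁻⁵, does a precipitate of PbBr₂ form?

No

The combined volume is 307 mL.
[Pb²⁺] = (1.86×10⁻³)(100)/307 = 6.06×10⁻⁴ mol L⁻¹
[Br⁻] = (3.84×10⁻³)(207)/307 = 2.59×10⁻³ mol L⁻¹
Q = [Pb²⁺][Br⁻]^2 = 4.06×10⁻⁹
Q < Ksp (4.06×10⁻⁹ vs 1.13×10⁻⁵); the solution remains unsaturated and no precipitate forms.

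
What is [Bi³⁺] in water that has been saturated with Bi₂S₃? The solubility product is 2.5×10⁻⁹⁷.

3.7×10⁻²⁰ M

Bi₂S₃(s) ⇌ 2 Bi³⁺(aq) + 3 S²⁻(aq)
Let s be the molar solubility. Then [Bi³⁺] = 2s and [S²⁻] = 3s.
Ksp = [Bi³⁺]^2[S²⁻]^3 = (2s)^2 · (3s)^3 = 108s^5 = 2.5×10⁻⁹⁷
s = 1.9×10⁻²⁰ mol/L
[Bi³⁺] = 2s = 3.7×10⁻²⁰ mol/L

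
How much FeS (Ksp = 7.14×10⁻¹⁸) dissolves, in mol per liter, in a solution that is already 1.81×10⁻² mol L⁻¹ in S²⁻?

FeS(s) ⇌ Fe²⁺(aq) + S²⁻(aq)
S²⁻ is already present at 1.81×10⁻² mol L⁻¹. If s mol/L of FeS dissolves, [Fe²⁺] = s while [S²⁻] ≈ 1.81×10⁻² mol L⁻¹.
Ksp = [Fe²⁺][S²⁻] = s(1.81×10⁻²)
s = 7.14×10⁻¹⁸ / (1.81×10⁻²) = 3.94×10⁻¹⁶
s = 3.94×10⁻¹⁶ mol L⁻¹

3.94×10⁻¹⁶ M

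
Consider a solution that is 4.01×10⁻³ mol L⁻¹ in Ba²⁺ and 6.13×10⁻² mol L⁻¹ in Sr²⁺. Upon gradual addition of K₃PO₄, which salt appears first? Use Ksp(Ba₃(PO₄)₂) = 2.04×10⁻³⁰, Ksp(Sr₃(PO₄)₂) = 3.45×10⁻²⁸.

Sr₃(PO₄)₂

Precipitation begins when Q = Ksp.
For Ba₃(PO₄)₂: [PO₄³⁻] = (Ksp/[Ba²⁺]^3)^(1/2) = 5.62×10⁻¹² mol L⁻¹
For Sr₃(PO₄)₂: [PO₄³⁻] = (Ksp/[Sr²⁺]^3)^(1/2) = 1.22×10⁻¹² mol L⁻¹
Since Sr₃(PO₄)₂ needs less PO₄³⁻ to reach saturation, it precipitates first.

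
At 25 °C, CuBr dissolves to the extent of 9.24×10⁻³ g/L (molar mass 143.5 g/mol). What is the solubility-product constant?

Convert to molarity: s = 9.24×10⁻³ / 143.5 = 6.4390×10⁻⁵ mol/L
CuBr(s) ⇌ Cu⁺(aq) + Br⁻(aq)
If s mol/L of CuBr dissolves, [Cu⁺] = s and [Br⁻] = s.
Ksp = [Cu⁺][Br⁻] = s · s = s^2
Ksp = (6.4390×10⁻⁵)^2 = 4.15×10⁻⁹

Ksp = 4.15×10⁻⁹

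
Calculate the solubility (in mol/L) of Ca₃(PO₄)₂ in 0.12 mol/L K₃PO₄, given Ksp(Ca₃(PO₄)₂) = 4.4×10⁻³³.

Ca₃(PO₄)₂(s) ⇌ 3 Ca²⁺(aq) + 2 PO₄³⁻(aq)
The solution already contains PO₄³⁻ at 0.12 mol/L. Let s be the molar solubility of Ca₃(PO₄)₂.
[PO₄³⁻] ≈ 0.12 mol/L (common ion dominates); [Ca²⁺] = 3s.
Ksp = [Ca²⁺]^3[PO₄³⁻]^2 = (3s)^3(0.12)^2
(3s)^3 = 4.4×10⁻³³ / (0.12)^2 = 3.1×10⁻³¹
s = 2.2×10⁻¹¹ mol/L

2.2×10⁻¹¹ M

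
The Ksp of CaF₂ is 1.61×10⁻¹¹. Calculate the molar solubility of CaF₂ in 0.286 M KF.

1.97×10⁻¹⁰ M

CaF₂(s) ⇌ Ca²⁺(aq) + 2 F⁻(aq)
The solution already contains F⁻ at 0.286 M. Let s be the molar solubility of CaF₂.
[F⁻] ≈ 0.286 M (common ion dominates); [Ca²⁺] = s.
Ksp = [Ca²⁺][F⁻]^2 = s(0.286)^2
s = 1.61×10⁻¹¹ / (0.286)^2 = 1.97×10⁻¹⁰
s = 1.97×10⁻¹⁰ M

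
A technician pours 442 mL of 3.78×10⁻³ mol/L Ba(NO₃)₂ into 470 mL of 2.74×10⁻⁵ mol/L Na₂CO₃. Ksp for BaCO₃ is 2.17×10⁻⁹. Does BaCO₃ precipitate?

After mixing, V = 442 mL + 470 mL = 912 mL.
[Ba²⁺] = (3.78×10⁻³)(442)/912 = 1.83×10⁻³ mol/L
[CO₃²⁻] = (2.74×10⁻⁵)(470)/912 = 1.41×10⁻⁵ mol/L
Q = [Ba²⁺][CO₃²⁻] = 2.59×10⁻⁸
Because Q > Ksp (2.59×10⁻⁸ vs 2.17×10⁻⁹), a precipitate of BaCO₃ forms.

Yes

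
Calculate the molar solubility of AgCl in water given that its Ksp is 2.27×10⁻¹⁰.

AgCl(s) ⇌ Ag⁺(aq) + Cl⁻(aq)
If s mol/L of AgCl dissolves, [Ag⁺] = s and [Cl⁻] = s.
Ksp = [Ag⁺][Cl⁻] = s · s = s^2
s^2 = 2.27×10⁻¹⁰
s = 1.51×10⁻⁵ mol/L

1.51×10⁻⁵ M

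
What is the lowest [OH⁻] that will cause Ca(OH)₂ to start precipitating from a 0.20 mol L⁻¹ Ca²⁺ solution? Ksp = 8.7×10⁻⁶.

Precipitation begins when Q = Ksp.
Ca(OH)₂(s) ⇌ Ca²⁺(aq) + 2 OH⁻(aq)
Ksp = [Ca²⁺][OH⁻]^2 = [OH⁻]^2(0.20)
[OH⁻]^2 = 8.7×10⁻⁶ / (0.20) = 4.4×10⁻⁵
[OH⁻] = 6.6×10⁻³ mol L⁻¹

6.6×10⁻³ M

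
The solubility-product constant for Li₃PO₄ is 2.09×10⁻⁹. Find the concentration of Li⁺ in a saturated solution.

8.90×10⁻³ M

Li₃PO₄(s) ⇌ 3 Li⁺(aq) + PO₄³⁻(aq)
Let s be the molar solubility. Then [Li⁺] = 3s and [PO₄³⁻] = s.
Ksp = [Li⁺]^3[PO₄³⁻] = (3s)^3 · s = 27s^4 = 2.09×10⁻⁹
s = 2.97×10⁻³ mol L⁻¹
[Li⁺] = 3s = 8.90×10⁻³ mol L⁻¹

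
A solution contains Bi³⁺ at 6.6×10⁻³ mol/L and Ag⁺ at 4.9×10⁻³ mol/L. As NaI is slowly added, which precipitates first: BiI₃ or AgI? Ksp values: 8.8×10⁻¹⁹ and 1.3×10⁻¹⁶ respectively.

AgI

Precipitation begins when Q = Ksp.
For BiI₃: [I⁻] = (Ksp/[Bi³⁺])^(1/3) = 5.1×10⁻⁶ mol/L
For AgI: [I⁻] = (Ksp/[Ag⁺]) = 2.7×10⁻¹⁴ mol/L
Since AgI needs less I⁻ to reach saturation, it precipitates first.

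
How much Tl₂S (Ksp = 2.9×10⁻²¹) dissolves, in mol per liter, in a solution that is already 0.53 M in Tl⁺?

Tl₂S(s) ⇌ 2 Tl⁺(aq) + S²⁻(aq)
The solution already contains Tl⁺ at 0.53 M. Let s be the molar solubility of Tl₂S.
[Tl⁺] ≈ 0.53 M (common ion dominates); [S²⁻] = s.
Ksp = [Tl⁺]^2[S²⁻] = (0.53)^2s
s = 2.9×10⁻²¹ / (0.53)^2 = 1.0×10⁻²⁰
s = 1.0×10⁻²⁰ M

1.0×10⁻²⁰ M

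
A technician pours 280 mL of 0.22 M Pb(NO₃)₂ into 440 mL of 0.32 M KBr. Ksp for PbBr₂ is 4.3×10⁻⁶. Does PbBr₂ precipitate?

Yes

After mixing, V = 280 mL + 440 mL = 720 mL.
[Pb²⁺] = (0.22)(280)/720 = 8.6×10⁻² M
[Br⁻] = (0.32)(440)/720 = 0.20 M
Q = [Pb²⁺][Br⁻]^2 = 3.3×10⁻³
Q = 3.3×10⁻³ > Ksp = 4.3×10⁻⁶, so the solution is supersaturated and PbBr₂ precipitates.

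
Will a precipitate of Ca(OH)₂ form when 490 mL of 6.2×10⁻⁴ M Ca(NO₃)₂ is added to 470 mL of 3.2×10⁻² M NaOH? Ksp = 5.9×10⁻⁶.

No

The combined volume is 960 mL.
[Ca²⁺] = (6.2×10⁻⁴)(490)/960 = 3.2×10⁻⁴ M
[OH⁻] = (3.2×10⁻²)(470)/960 = 1.6×10⁻² M
Q = [Ca²⁺][OH⁻]^2 = 7.8×10⁻⁸
Since Q (7.8×10⁻⁸) is less than Ksp (5.9×10⁻⁶), no Ca(OH)₂ precipitates.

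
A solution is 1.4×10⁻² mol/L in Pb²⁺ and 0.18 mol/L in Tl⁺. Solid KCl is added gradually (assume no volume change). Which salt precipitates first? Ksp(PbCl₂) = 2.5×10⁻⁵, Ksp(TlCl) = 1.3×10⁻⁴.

TlCl

The threshold for precipitation is Q = Ksp.
For PbCl₂: [Cl⁻] = (Ksp/[Pb²⁺])^(1/2) = 4.2×10⁻² mol/L
For TlCl: [Cl⁻] = (Ksp/[Tl⁺]) = 7.2×10⁻⁴ mol/L
Since TlCl needs less Cl⁻ to reach saturation, it precipitates first.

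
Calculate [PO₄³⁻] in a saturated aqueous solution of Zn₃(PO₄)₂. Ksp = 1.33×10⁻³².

3.30×10⁻⁷ M

Zn₃(PO₄)₂(s) ⇌ 3 Zn²⁺(aq) + 2 PO₄³⁻(aq)
For each mole of Zn₃(PO₄)₂ that dissolves per liter, [Zn²⁺] = 3s and [PO₄³⁻] = 2s; let s denote this solubility.
Ksp = [Zn²⁺]^3[PO₄³⁻]^2 = (3s)^3 · (2s)^2 = 108s^5 = 1.33×10⁻³²
s = 1.65×10⁻⁷ M
[PO₄³⁻] = 2s = 3.30×10⁻⁷ M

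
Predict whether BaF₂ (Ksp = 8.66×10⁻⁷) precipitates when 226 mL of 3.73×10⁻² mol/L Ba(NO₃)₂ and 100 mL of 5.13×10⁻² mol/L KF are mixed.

Yes

The combined volume is 326 mL.
[Ba²⁺] = (3.73×10⁻²)(226)/326 = 2.59×10⁻² mol/L
[F⁻] = (5.13×10⁻²)(100)/326 = 1.57×10⁻² mol/L
Q = [Ba²⁺][F⁻]^2 = 6.40×10⁻⁶
Q = 6.40×10⁻⁶ > Ksp = 8.66×10⁻⁷, so the solution is supersaturated and BaF₂ precipitates.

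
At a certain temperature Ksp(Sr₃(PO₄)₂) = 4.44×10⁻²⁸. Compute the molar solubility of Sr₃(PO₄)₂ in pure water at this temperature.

Sr₃(PO₄)₂(s) ⇌ 3 Sr²⁺(aq) + 2 PO₄³⁻(aq)
If s mol/L of Sr₃(PO₄)₂ dissolves, [Sr²⁺] = 3s and [PO₄³⁻] = 2s.
Ksp = [Sr²⁺]^3[PO₄³⁻]^2 = (3s)^3 · (2s)^2 = 108s^5
108s^5 = 4.44×10⁻²⁸  ⇒  s^5 = 4.11×10⁻³⁰
Taking the 5th root, s = 1.33×10⁻⁶ mol L⁻¹.

1.33×10⁻⁶ M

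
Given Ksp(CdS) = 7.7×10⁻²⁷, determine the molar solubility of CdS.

CdS(s) ⇌ Cd²⁺(aq) + S²⁻(aq)
If s mol/L of CdS dissolves, [Cd²⁺] = s and [S²⁻] = s.
Ksp = [Cd²⁺][S²⁻] = s · s = s^2
s^2 = 7.7×10⁻²⁷
Taking the 2nd root, s = 8.8×10⁻¹⁴ mol L⁻¹.

8.8×10⁻¹⁴ M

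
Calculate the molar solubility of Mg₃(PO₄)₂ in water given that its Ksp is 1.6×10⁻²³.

Mg₃(PO₄)₂(s) ⇌ 3 Mg²⁺(aq) + 2 PO₄³⁻(aq)
For each mole of Mg₃(PO₄)₂ that dissolves per liter, [Mg²⁺] = 3s and [PO₄³⁻] = 2s; let s denote this solubility.
Ksp = [Mg²⁺]^3[PO₄³⁻]^2 = (3s)^3 · (2s)^2 = 108s^5
108s^5 = 1.6×10⁻²³  ⇒  s^5 = 1.5×10⁻²⁵
Taking the 5th root, s = 1.1×10⁻⁵ mol L⁻¹.

1.1×10⁻⁵ M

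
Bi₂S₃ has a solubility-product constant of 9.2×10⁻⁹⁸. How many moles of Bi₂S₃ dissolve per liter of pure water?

Bi₂S₃(s) ⇌ 2 Bi³⁺(aq) + 3 S²⁻(aq)
For each mole of Bi₂S₃ that dissolves per liter, [Bi³⁺] = 2s and [S²⁻] = 3s; let s denote this solubility.
Ksp = [Bi³⁺]^2[S²⁻]^3 = (2s)^2 · (3s)^3 = 108s^5
108s^5 = 9.2×10⁻⁹⁸  ⇒  s^5 = 8.5×10⁻¹⁰⁰
s = 1.5×10⁻²⁰ M

1.5×10⁻²⁰ M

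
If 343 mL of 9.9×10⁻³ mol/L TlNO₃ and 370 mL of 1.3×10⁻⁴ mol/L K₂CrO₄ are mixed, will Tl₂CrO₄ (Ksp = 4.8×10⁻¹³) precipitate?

Total volume after mixing = 343 + 370 = 713 mL.
[Tl⁺] = (9.9×10⁻³)(343)/713 = 4.8×10⁻³ mol/L
[CrO₄²⁻] = (1.3×10⁻⁴)(370)/713 = 6.7×10⁻⁵ mol/L
Q = [Tl⁺]^2[CrO₄²⁻] = 1.5×10⁻⁹
Since Q (1.5×10⁻⁹) exceeds Ksp (4.8×10⁻¹³), Tl₂CrO₄ will precipitate.

Yes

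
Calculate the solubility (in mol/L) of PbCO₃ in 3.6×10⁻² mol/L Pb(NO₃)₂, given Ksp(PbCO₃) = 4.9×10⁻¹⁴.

PbCO₃(s) ⇌ Pb²⁺(aq) + CO₃²⁻(aq)
Pb²⁺ is already present at 3.6×10⁻² mol/L. If s mol/L of PbCO₃ dissolves, [CO₃²⁻] = s while [Pb²⁺] ≈ 3.6×10⁻² mol/L.
Ksp = [Pb²⁺][CO₃²⁻] = (3.6×10⁻²)s
s = 4.9×10⁻¹⁴ / (3.6×10⁻²) = 1.4×10⁻¹²
s = 1.4×10⁻¹² mol/L

1.4×10⁻¹² M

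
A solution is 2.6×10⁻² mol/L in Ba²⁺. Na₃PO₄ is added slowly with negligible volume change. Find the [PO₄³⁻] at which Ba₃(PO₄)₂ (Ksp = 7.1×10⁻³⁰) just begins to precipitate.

6.4×10⁻¹³ M

Each salt precipitates once Q = Ksp for that salt.
Ba₃(PO₄)₂(s) ⇌ 3 Ba²⁺(aq) + 2 PO₄³⁻(aq)
Ksp = [Ba²⁺]^3[PO₄³⁻]^2 = [PO₄³⁻]^2(2.6×10⁻²)^3
[PO₄³⁻]^2 = 7.1×10⁻³⁰ / (2.6×10⁻²)^3 = 4.0×10⁻²⁵
[PO₄³⁻] = 6.4×10⁻¹³ mol/L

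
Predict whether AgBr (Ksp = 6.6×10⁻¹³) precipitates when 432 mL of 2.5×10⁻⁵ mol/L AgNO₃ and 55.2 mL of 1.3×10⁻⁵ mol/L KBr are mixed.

The combined volume is 487.2 mL.
[Ag⁺] = (2.5×10⁻⁵)(432)/487.2 = 2.2×10⁻⁵ mol/L
[Br⁻] = (1.3×10⁻⁵)(55.2)/487.2 = 1.5×10⁻⁶ mol/L
Q = [Ag⁺][Br⁻] = 3.3×10⁻¹¹
Q = 3.3×10⁻¹¹ > Ksp = 6.6×10⁻¹³, so the solution is supersaturated and AgBr precipitates.

Yes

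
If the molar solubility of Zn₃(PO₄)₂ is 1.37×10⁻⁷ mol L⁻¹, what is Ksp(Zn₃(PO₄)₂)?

Ksp = 5.21×10⁻³³

Zn₃(PO₄)₂(s) ⇌ 3 Zn²⁺(aq) + 2 PO₄³⁻(aq)
With molar solubility s: [Zn²⁺] = 3s, [PO₄³⁻] = 2s.
Ksp = [Zn²⁺]^3[PO₄³⁻]^2 = (3s)^3 · (2s)^2 = 108s^5
Ksp = 108 × (1.37×10⁻⁷)^5 = 5.21×10⁻³³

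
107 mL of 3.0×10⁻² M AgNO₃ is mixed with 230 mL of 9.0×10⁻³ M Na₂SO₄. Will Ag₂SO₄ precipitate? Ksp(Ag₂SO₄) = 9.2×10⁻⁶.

Total volume after mixing = 107 + 230 = 337 mL.
[Ag⁺] = (3.0×10⁻²)(107)/337 = 9.5×10⁻³ M
[SO₄²⁻] = (9.0×10⁻³)(230)/337 = 6.1×10⁻³ M
Q = [Ag⁺]^2[SO₄²⁻] = 5.6×10⁻⁷
Since Q (5.6×10⁻⁷) is less than Ksp (9.2×10⁻⁶), no Ag₂SO₄ precipitates.

No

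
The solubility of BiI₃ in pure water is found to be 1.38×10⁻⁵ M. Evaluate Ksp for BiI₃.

BiI₃(s) ⇌ Bi³⁺(aq) + 3 I⁻(aq)
Let s be the molar solubility. Then [Bi³⁺] = s and [I⁻] = 3s.
Ksp = [Bi³⁺][I⁻]^3 = s · (3s)^3 = 27s^4
Ksp = 27 × (1.38×10⁻⁵)^4 = 9.79×10⁻¹⁹

Ksp = 9.79×10⁻¹⁹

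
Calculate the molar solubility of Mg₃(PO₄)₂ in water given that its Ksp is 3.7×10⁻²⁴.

8.1×10⁻⁶ M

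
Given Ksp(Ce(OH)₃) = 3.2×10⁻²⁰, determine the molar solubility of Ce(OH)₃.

5.9×10⁻⁶ M

Ce(OH)₃(s) ⇌ Ce³⁺(aq) + 3 OH⁻(aq)
Let s be the molar solubility. Then [Ce³⁺] = s and [OH⁻] = 3s.
Ksp = [Ce³⁺][OH⁻]^3 = s · (3s)^3 = 27s^4
27s^4 = 3.2×10⁻²⁰  ⇒  s^4 = 1.2×10⁻²¹
s = 5.9×10⁻⁶ mol/L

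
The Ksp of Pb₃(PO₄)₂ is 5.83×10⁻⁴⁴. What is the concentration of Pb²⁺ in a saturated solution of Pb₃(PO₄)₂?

2.65×10⁻⁹ M

Pb₃(PO₄)₂(s) ⇌ 3 Pb²⁺(aq) + 2 PO₄³⁻(aq)
For each mole of Pb₃(PO₄)₂ that dissolves per liter, [Pb²⁺] = 3s and [PO₄³⁻] = 2s; let s denote this solubility.
Ksp = [Pb²⁺]^3[PO₄³⁻]^2 = (3s)^3 · (2s)^2 = 108s^5 = 5.83×10⁻⁴⁴
s = 8.84×10⁻¹⁰ M
[Pb²⁺] = 3s = 2.65×10⁻⁹ M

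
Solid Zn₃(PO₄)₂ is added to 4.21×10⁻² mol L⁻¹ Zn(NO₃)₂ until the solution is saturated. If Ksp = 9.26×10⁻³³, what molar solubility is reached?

5.57×10⁻¹⁵ M

Zn₃(PO₄)₂(s) ⇌ 3 Zn²⁺(aq) + 2 PO₄³⁻(aq)
Zn²⁺ is already present at 4.21×10⁻² mol L⁻¹. If s mol/L of Zn₃(PO₄)₂ dissolves, [PO₄³⁻] = 2s while [Zn²⁺] ≈ 4.21×10⁻² mol L⁻¹.
Ksp = [Zn²⁺]^3[PO₄³⁻]^2 = (4.21×10⁻²)^3(2s)^2
(2s)^2 = 9.26×10⁻³³ / (4.21×10⁻²)^3 = 1.24×10⁻²⁸
s = 5.57×10⁻¹⁵ mol L⁻¹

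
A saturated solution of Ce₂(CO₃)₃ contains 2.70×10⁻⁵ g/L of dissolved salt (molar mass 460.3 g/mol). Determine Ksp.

Molar solubility s = (2.70×10⁻⁵ g/L) / (460.3 g/mol) = 5.8657×10⁻⁸ mol/L
Ce₂(CO₃)₃(s) ⇌ 2 Ce³⁺(aq) + 3 CO₃²⁻(aq)
If s mol/L of Ce₂(CO₃)₃ dissolves, [Ce³⁺] = 2s and [CO₃²⁻] = 3s.
Ksp = [Ce³⁺]^2[CO₃²⁻]^3 = (2s)^2 · (3s)^3 = 108s^5
Ksp = 108 × (5.8657×10⁻⁸)^5 = 7.50×10⁻³⁵

Ksp = 7.50×10⁻³⁵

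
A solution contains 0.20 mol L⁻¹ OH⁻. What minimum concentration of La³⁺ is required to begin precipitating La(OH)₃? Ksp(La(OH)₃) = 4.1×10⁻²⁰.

The threshold for precipitation is Q = Ksp.
La(OH)₃(s) ⇌ La³⁺(aq) + 3 OH⁻(aq)
Ksp = [La³⁺][OH⁻]^3 = [La³⁺](0.20)^3
[La³⁺] = 4.1×10⁻²⁰ / (0.20)^3 = 5.1×10⁻¹⁸
[La³⁺] = 5.1×10⁻¹⁸ mol L⁻¹

5.1×10⁻¹⁸ M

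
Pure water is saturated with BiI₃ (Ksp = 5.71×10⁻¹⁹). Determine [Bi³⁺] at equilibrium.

BiI₃(s) ⇌ Bi³⁺(aq) + 3 I⁻(aq)
Call the molar solubility s, so that [Bi³⁺] = s and [I⁻] = 3s.
Ksp = [Bi³⁺][I⁻]^3 = s · (3s)^3 = 27s^4 = 5.71×10⁻¹⁹
s = 1.21×10⁻⁵ M
[Bi³⁺] = s = 1.21×10⁻⁵ M

1.21×10⁻⁵ M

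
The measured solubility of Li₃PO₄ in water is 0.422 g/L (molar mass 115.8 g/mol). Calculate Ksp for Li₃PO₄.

Ksp = 4.76×10⁻⁹

Molar solubility s = (0.422 g/L) / (115.8 g/mol) = 3.6442×10⁻³ mol/L
Li₃PO₄(s) ⇌ 3 Li⁺(aq) + PO₄³⁻(aq)
Call the molar solubility s, so that [Li⁺] = 3s and [PO₄³⁻] = s.
Ksp = [Li⁺]^3[PO₄³⁻] = (3s)^3 · s = 27s^4
Ksp = 27 × (3.6442×10⁻³)^4 = 4.76×10⁻⁹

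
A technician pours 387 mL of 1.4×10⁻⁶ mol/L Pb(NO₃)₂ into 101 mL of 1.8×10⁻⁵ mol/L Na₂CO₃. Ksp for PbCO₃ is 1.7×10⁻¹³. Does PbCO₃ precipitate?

After mixing, V = 387 mL + 101 mL = 488 mL.
[Pb²⁺] = (1.4×10⁻⁶)(387)/488 = 1.1×10⁻⁶ mol/L
[CO₃²⁻] = (1.8×10⁻⁵)(101)/488 = 3.7×10⁻⁶ mol/L
Q = [Pb²⁺][CO₃²⁻] = 4.1×10⁻¹²
Because Q > Ksp (4.1×10⁻¹² vs 1.7×10⁻¹³), a precipitate of PbCO₃ forms.

Yes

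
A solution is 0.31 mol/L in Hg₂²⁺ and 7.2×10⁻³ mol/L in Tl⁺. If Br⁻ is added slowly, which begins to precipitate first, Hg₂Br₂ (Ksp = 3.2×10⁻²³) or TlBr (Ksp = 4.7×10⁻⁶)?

The threshold for precipitation is Q = Ksp.
For Hg₂Br₂: [Br⁻] = (Ksp/[Hg₂²⁺])^(1/2) = 1.0×10⁻¹¹ mol/L
For TlBr: [Br⁻] = (Ksp/[Tl⁺]) = 6.5×10⁻⁴ mol/L
The smaller threshold [Br⁻] is reached first, so Hg₂Br₂ precipitates first.

Hg₂Br₂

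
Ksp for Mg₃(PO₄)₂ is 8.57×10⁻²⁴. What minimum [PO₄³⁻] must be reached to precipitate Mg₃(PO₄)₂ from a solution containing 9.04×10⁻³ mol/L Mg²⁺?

Precipitation of each salt begins when its ion product equals Ksp.
Mg₃(PO₄)₂(s) ⇌ 3 Mg²⁺(aq) + 2 PO₄³⁻(aq)
Ksp = [Mg²⁺]^3[PO₄³⁻]^2 = [PO₄³⁻]^2(9.04×10⁻³)^3
[PO₄³⁻]^2 = 8.57×10⁻²⁴ / (9.04×10⁻³)^3 = 1.16×10⁻¹⁷
[PO₄³⁻] = 3.41×10⁻⁹ mol/L

3.41×10⁻⁹ M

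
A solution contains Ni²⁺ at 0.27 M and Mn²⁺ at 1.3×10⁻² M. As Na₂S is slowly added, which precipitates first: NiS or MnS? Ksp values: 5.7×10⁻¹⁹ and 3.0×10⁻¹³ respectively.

NiS

Precipitation of each salt begins when its ion product equals Ksp.
For NiS: [S²⁻] = (Ksp/[Ni²⁺]) = 2.1×10⁻¹⁸ M
For MnS: [S²⁻] = (Ksp/[Mn²⁺]) = 2.3×10⁻¹¹ M
The smaller threshold [S²⁻] is reached first, so NiS precipitates first.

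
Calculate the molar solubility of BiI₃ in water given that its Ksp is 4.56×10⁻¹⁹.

BiI₃(s) ⇌ Bi³⁺(aq) + 3 I⁻(aq)
Let s be the molar solubility. Then [Bi³⁺] = s and [I⁻] = 3s.
Ksp = [Bi³⁺][I⁻]^3 = s · (3s)^3 = 27s^4
27s^4 = 4.56×10⁻¹⁹  ⇒  s^4 = 1.69×10⁻²⁰
s = (1.69×10⁻²⁰)^(1/4) = 1.14×10⁻⁵ mol/L

1.14×10⁻⁵ M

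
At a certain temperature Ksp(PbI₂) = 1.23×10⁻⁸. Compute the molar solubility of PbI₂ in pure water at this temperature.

1.45×10⁻³ M

PbI₂(s) ⇌ Pb²⁺(aq) + 2 I⁻(aq)
Call the molar solubility s, so that [Pb²⁺] = s and [I⁻] = 2s.
Ksp = [Pb²⁺][I⁻]^2 = s · (2s)^2 = 4s^3
4s^3 = 1.23×10⁻⁸  ⇒  s^3 = 3.08×10⁻⁹
Taking the 3rd root, s = 1.45×10⁻³ mol/L.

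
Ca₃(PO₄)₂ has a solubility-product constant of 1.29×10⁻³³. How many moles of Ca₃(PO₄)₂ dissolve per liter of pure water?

Ca₃(PO₄)₂(s) ⇌ 3 Ca²⁺(aq) + 2 PO₄³⁻(aq)
With molar solubility s: [Ca²⁺] = 3s, [PO₄³⁻] = 2s.
Ksp = [Ca²⁺]^3[PO₄³⁻]^2 = (3s)^3 · (2s)^2 = 108s^5
108s^5 = 1.29×10⁻³³  ⇒  s^5 = 1.19×10⁻³⁵
s = 1.04×10⁻⁷ M

1.04×10⁻⁷ M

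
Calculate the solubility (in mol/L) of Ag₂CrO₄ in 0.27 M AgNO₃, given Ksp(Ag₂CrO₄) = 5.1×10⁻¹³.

Ag₂CrO₄(s) ⇌ 2 Ag⁺(aq) + CrO₄²⁻(aq)
Ag⁺ is already present at 0.27 M. If s mol/L of Ag₂CrO₄ dissolves, [CrO₄²⁻] = s while [Ag⁺] ≈ 0.27 M.
Ksp = [Ag⁺]^2[CrO₄²⁻] = (0.27)^2s
s = 5.1×10⁻¹³ / (0.27)^2 = 7.0×10⁻¹²
s = 7.0×10⁻¹² M

7.0×10⁻¹² M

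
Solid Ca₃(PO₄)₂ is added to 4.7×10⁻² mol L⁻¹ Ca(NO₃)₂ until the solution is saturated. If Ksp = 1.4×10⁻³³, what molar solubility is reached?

1.8×10⁻¹⁵ M

Ca₃(PO₄)₂(s) ⇌ 3 Ca²⁺(aq) + 2 PO₄³⁻(aq)
Let s be the solubility of Ca₃(PO₄)₂ here. The common ion gives [Ca²⁺] ≈ 4.7×10⁻² mol L⁻¹, and [PO₄³⁻] = 2s.
Ksp = [Ca²⁺]^3[PO₄³⁻]^2 = (4.7×10⁻²)^3(2s)^2
(2s)^2 = 1.4×10⁻³³ / (4.7×10⁻²)^3 = 1.3×10⁻²⁹
s = 1.8×10⁻¹⁵ mol L⁻¹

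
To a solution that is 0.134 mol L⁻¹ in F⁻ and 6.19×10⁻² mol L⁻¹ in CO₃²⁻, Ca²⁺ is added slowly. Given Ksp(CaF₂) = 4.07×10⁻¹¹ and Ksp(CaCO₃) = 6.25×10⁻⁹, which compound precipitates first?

CaF₂

A salt starts to precipitate once the ion product Q reaches its Ksp.
For CaF₂: [Ca²⁺] = (Ksp/[F⁻]^2) = 2.27×10⁻⁹ mol L⁻¹
For CaCO₃: [Ca²⁺] = (Ksp/[CO₃²⁻]) = 1.01×10⁻⁷ mol L⁻¹
Since CaF₂ needs less Ca²⁺ to reach saturation, it precipitates first.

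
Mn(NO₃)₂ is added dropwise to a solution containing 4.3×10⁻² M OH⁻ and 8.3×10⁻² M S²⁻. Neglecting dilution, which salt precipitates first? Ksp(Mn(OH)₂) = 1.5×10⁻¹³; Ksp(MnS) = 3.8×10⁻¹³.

Precipitation of each salt begins when its ion product equals Ksp.
For Mn(OH)₂: [Mn²⁺] = (Ksp/[OH⁻]^2) = 8.1×10⁻¹¹ M
For MnS: [Mn²⁺] = (Ksp/[S²⁻]) = 4.6×10⁻¹² M
The smaller threshold [Mn²⁺] is reached first, so MnS precipitates first.

MnS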